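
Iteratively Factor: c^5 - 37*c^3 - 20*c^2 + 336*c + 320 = (c + 1)*(c^4 - c^3 - 36*c^2 + 16*c + 320) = (c - 4)*(c + 1)*(c^3 + 3*c^2 - 24*c - 80) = (c - 4)*(c + 1)*(c + 4)*(c^2 - c - 20) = (c - 4)*(c + 1)*(c + 4)^2*(c - 5)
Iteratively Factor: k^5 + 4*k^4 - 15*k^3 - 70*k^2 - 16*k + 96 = (k + 3)*(k^4 + k^3 - 18*k^2 - 16*k + 32) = (k - 4)*(k + 3)*(k^3 + 5*k^2 + 2*k - 8) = (k - 4)*(k + 3)*(k + 4)*(k^2 + k - 2) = (k - 4)*(k - 1)*(k + 3)*(k + 4)*(k + 2)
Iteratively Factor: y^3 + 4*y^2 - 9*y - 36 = (y + 4)*(y^2 - 9) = (y - 3)*(y + 4)*(y + 3)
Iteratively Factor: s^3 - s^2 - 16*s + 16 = (s - 4)*(s^2 + 3*s - 4) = (s - 4)*(s + 4)*(s - 1)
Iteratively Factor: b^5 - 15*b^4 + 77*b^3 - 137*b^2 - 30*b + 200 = (b - 2)*(b^4 - 13*b^3 + 51*b^2 - 35*b - 100) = (b - 2)*(b + 1)*(b^3 - 14*b^2 + 65*b - 100) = (b - 5)*(b - 2)*(b + 1)*(b^2 - 9*b + 20) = (b - 5)^2*(b - 2)*(b + 1)*(b - 4)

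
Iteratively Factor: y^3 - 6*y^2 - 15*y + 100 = (y - 5)*(y^2 - y - 20) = (y - 5)^2*(y + 4)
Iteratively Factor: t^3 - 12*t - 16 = (t + 2)*(t^2 - 2*t - 8) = (t + 2)^2*(t - 4)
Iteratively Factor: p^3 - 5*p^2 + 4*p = (p)*(p^2 - 5*p + 4) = p*(p - 1)*(p - 4)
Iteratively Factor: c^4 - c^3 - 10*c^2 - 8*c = (c)*(c^3 - c^2 - 10*c - 8) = c*(c - 4)*(c^2 + 3*c + 2) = c*(c - 4)*(c + 1)*(c + 2)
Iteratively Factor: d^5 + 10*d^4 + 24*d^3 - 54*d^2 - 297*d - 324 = (d + 4)*(d^4 + 6*d^3 - 54*d - 81) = (d + 3)*(d + 4)*(d^3 + 3*d^2 - 9*d - 27) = (d - 3)*(d + 3)*(d + 4)*(d^2 + 6*d + 9) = (d - 3)*(d + 3)^2*(d + 4)*(d + 3)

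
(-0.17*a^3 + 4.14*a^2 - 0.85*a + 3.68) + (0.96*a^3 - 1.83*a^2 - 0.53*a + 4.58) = 0.79*a^3 + 2.31*a^2 - 1.38*a + 8.26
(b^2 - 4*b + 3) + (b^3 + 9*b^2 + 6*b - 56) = b^3 + 10*b^2 + 2*b - 53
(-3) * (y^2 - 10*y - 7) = -3*y^2 + 30*y + 21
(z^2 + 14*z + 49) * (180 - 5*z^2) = -5*z^4 - 70*z^3 - 65*z^2 + 2520*z + 8820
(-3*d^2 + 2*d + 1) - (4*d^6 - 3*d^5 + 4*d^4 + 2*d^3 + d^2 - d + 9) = -4*d^6 + 3*d^5 - 4*d^4 - 2*d^3 - 4*d^2 + 3*d - 8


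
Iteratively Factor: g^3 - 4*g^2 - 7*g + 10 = (g - 5)*(g^2 + g - 2) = (g - 5)*(g - 1)*(g + 2)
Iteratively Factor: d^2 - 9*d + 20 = (d - 4)*(d - 5)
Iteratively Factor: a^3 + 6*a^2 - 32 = (a + 4)*(a^2 + 2*a - 8) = (a - 2)*(a + 4)*(a + 4)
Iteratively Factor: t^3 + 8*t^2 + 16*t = (t)*(t^2 + 8*t + 16) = t*(t + 4)*(t + 4)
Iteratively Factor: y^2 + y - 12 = (y + 4)*(y - 3)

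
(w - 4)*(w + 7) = w^2 + 3*w - 28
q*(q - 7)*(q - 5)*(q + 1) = q^4 - 11*q^3 + 23*q^2 + 35*q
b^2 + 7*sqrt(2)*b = b*(b + 7*sqrt(2))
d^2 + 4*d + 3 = (d + 1)*(d + 3)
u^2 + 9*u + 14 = (u + 2)*(u + 7)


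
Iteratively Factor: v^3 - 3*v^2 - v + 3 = (v - 3)*(v^2 - 1) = (v - 3)*(v - 1)*(v + 1)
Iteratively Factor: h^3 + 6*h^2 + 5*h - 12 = (h + 3)*(h^2 + 3*h - 4) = (h - 1)*(h + 3)*(h + 4)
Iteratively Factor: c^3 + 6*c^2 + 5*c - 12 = (c + 3)*(c^2 + 3*c - 4) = (c + 3)*(c + 4)*(c - 1)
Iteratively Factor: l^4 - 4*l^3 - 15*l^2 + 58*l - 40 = (l - 1)*(l^3 - 3*l^2 - 18*l + 40) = (l - 5)*(l - 1)*(l^2 + 2*l - 8) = (l - 5)*(l - 1)*(l + 4)*(l - 2)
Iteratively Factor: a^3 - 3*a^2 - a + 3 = (a + 1)*(a^2 - 4*a + 3) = (a - 1)*(a + 1)*(a - 3)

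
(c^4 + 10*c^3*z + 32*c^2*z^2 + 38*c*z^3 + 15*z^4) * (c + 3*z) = c^5 + 13*c^4*z + 62*c^3*z^2 + 134*c^2*z^3 + 129*c*z^4 + 45*z^5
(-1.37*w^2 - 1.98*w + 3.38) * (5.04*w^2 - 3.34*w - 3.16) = -6.9048*w^4 - 5.4034*w^3 + 27.9776*w^2 - 5.0324*w - 10.6808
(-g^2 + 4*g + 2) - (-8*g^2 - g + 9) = 7*g^2 + 5*g - 7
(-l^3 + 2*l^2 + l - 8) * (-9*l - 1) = 9*l^4 - 17*l^3 - 11*l^2 + 71*l + 8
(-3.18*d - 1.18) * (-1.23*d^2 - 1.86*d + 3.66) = 3.9114*d^3 + 7.3662*d^2 - 9.444*d - 4.3188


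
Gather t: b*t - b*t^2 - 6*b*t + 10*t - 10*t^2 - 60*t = t^2*(-b - 10) + t*(-5*b - 50)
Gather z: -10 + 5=-5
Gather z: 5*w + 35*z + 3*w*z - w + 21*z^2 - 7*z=4*w + 21*z^2 + z*(3*w + 28)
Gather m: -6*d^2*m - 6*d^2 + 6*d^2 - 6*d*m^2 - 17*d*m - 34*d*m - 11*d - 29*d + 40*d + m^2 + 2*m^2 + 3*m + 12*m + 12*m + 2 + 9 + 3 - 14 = m^2*(3 - 6*d) + m*(-6*d^2 - 51*d + 27)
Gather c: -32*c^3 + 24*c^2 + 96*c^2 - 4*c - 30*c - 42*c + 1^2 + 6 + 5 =-32*c^3 + 120*c^2 - 76*c + 12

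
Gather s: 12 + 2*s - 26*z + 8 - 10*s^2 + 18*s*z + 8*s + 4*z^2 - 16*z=-10*s^2 + s*(18*z + 10) + 4*z^2 - 42*z + 20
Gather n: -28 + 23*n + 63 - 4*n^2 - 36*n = -4*n^2 - 13*n + 35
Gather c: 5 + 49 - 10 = 44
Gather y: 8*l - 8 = 8*l - 8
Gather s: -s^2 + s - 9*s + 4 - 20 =-s^2 - 8*s - 16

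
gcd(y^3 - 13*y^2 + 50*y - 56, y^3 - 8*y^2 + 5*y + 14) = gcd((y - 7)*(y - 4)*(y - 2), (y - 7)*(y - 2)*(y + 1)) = y^2 - 9*y + 14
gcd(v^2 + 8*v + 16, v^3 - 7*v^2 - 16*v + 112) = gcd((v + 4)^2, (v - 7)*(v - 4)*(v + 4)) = v + 4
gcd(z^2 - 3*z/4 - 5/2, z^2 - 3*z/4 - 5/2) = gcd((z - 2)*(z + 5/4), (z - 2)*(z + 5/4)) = z^2 - 3*z/4 - 5/2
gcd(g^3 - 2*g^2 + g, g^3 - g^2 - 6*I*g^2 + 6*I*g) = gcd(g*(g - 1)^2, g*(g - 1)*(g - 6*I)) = g^2 - g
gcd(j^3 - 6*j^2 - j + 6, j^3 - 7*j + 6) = j - 1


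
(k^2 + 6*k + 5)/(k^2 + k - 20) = (k + 1)/(k - 4)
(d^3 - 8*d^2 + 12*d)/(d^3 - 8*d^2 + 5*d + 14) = d*(d - 6)/(d^2 - 6*d - 7)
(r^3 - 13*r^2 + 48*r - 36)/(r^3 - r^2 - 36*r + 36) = (r - 6)/(r + 6)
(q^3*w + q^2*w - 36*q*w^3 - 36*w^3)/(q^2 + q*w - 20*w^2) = w*(q^3 + q^2 - 36*q*w^2 - 36*w^2)/(q^2 + q*w - 20*w^2)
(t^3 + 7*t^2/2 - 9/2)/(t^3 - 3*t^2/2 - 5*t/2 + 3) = (t + 3)/(t - 2)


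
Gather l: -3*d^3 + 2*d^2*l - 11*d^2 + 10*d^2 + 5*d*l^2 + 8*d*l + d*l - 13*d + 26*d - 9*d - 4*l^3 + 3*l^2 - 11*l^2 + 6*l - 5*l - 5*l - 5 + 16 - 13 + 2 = -3*d^3 - d^2 + 4*d - 4*l^3 + l^2*(5*d - 8) + l*(2*d^2 + 9*d - 4)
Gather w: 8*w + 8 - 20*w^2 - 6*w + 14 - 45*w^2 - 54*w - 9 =-65*w^2 - 52*w + 13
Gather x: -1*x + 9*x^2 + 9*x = 9*x^2 + 8*x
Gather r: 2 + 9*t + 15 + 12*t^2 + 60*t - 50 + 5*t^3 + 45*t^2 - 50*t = 5*t^3 + 57*t^2 + 19*t - 33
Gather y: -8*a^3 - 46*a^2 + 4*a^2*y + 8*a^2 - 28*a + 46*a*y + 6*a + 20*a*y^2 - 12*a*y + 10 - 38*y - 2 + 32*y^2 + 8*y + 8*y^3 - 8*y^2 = -8*a^3 - 38*a^2 - 22*a + 8*y^3 + y^2*(20*a + 24) + y*(4*a^2 + 34*a - 30) + 8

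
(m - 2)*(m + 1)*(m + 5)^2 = m^4 + 9*m^3 + 13*m^2 - 45*m - 50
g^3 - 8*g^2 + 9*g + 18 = (g - 6)*(g - 3)*(g + 1)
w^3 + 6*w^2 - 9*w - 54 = (w - 3)*(w + 3)*(w + 6)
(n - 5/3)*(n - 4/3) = n^2 - 3*n + 20/9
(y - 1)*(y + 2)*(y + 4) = y^3 + 5*y^2 + 2*y - 8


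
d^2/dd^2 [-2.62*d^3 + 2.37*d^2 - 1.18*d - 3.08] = 4.74 - 15.72*d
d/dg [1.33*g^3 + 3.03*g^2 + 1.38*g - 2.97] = 3.99*g^2 + 6.06*g + 1.38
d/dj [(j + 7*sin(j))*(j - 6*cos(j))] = (j + 7*sin(j))*(6*sin(j) + 1) + (j - 6*cos(j))*(7*cos(j) + 1)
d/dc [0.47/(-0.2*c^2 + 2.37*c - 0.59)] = (0.188*c - 1.1139)/(0.2*c^2 - 2.37*c + 0.59)^2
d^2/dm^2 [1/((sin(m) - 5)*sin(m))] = (-4*sin(m) + 15 - 19/sin(m) - 30/sin(m)^2 + 50/sin(m)^3)/(sin(m) - 5)^3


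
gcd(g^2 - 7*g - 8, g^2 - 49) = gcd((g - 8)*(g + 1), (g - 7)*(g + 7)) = 1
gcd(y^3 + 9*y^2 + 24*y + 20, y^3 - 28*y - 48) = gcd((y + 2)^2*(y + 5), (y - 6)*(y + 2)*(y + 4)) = y + 2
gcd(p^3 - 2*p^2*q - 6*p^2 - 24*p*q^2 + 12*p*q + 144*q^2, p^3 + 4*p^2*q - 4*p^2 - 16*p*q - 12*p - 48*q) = p^2 + 4*p*q - 6*p - 24*q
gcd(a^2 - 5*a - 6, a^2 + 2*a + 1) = a + 1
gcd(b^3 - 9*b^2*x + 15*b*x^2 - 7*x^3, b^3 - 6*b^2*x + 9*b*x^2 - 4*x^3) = b^2 - 2*b*x + x^2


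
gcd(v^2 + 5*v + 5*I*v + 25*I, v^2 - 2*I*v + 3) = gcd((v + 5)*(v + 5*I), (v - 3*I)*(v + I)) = 1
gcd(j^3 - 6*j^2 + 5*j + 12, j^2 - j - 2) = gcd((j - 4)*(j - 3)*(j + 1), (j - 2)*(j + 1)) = j + 1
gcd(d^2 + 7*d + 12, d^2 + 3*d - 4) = d + 4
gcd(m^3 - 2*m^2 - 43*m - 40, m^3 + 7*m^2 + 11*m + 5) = m^2 + 6*m + 5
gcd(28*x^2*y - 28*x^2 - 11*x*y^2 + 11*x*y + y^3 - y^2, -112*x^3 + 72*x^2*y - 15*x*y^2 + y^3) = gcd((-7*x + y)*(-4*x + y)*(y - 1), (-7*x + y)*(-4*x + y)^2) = 28*x^2 - 11*x*y + y^2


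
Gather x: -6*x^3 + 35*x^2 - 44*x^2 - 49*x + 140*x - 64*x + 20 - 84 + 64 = -6*x^3 - 9*x^2 + 27*x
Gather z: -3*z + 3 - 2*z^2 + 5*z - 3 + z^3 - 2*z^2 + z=z^3 - 4*z^2 + 3*z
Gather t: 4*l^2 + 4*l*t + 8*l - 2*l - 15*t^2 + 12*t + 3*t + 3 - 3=4*l^2 + 6*l - 15*t^2 + t*(4*l + 15)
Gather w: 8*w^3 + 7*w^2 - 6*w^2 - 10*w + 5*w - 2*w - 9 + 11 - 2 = 8*w^3 + w^2 - 7*w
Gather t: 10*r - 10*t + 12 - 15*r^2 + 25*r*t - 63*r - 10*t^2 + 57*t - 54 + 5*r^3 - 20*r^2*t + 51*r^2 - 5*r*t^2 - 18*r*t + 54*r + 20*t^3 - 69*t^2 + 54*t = 5*r^3 + 36*r^2 + r + 20*t^3 + t^2*(-5*r - 79) + t*(-20*r^2 + 7*r + 101) - 42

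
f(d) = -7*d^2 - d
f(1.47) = -16.60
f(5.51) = -218.03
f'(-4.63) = 63.82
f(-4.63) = -145.43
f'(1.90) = -27.60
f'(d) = -14*d - 1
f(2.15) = -34.51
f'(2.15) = -31.10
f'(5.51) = -78.14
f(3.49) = -88.75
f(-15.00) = -1560.00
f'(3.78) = -53.92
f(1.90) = -27.17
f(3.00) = -66.00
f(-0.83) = -3.99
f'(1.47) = -21.58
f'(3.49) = -49.86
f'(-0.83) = 10.62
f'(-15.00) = 209.00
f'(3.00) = -43.00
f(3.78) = -103.80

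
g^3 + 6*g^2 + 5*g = g*(g + 1)*(g + 5)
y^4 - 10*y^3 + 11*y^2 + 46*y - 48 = (y - 8)*(y - 3)*(y - 1)*(y + 2)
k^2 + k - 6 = (k - 2)*(k + 3)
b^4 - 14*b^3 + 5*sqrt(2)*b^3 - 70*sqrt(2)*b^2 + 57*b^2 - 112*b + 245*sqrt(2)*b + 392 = (b - 7)^2*(b + sqrt(2))*(b + 4*sqrt(2))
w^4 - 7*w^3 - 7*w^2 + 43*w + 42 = (w - 7)*(w - 3)*(w + 1)*(w + 2)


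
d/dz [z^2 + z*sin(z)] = z*cos(z) + 2*z + sin(z)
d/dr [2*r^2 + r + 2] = 4*r + 1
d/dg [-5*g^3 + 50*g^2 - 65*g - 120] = -15*g^2 + 100*g - 65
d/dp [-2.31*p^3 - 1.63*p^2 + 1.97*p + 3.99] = -6.93*p^2 - 3.26*p + 1.97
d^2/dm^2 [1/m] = 2/m^3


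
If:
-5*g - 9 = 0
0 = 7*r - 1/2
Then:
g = -9/5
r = 1/14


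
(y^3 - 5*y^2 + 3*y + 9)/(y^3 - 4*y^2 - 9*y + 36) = (y^2 - 2*y - 3)/(y^2 - y - 12)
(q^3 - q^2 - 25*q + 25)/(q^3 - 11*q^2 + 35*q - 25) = (q + 5)/(q - 5)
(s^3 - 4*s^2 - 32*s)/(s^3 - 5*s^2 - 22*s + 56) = s*(s - 8)/(s^2 - 9*s + 14)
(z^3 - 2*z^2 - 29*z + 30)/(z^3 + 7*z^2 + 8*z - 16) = (z^2 - z - 30)/(z^2 + 8*z + 16)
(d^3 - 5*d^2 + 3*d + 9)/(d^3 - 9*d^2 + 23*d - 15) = (d^2 - 2*d - 3)/(d^2 - 6*d + 5)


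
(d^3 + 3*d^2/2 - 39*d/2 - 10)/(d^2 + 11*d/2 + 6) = (2*d^3 + 3*d^2 - 39*d - 20)/(2*d^2 + 11*d + 12)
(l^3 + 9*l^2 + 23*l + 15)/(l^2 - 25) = (l^2 + 4*l + 3)/(l - 5)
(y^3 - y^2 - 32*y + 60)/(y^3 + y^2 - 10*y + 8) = (y^2 + y - 30)/(y^2 + 3*y - 4)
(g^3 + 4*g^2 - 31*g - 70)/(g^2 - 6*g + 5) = (g^2 + 9*g + 14)/(g - 1)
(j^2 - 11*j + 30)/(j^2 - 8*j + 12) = (j - 5)/(j - 2)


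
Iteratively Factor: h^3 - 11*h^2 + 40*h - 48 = (h - 4)*(h^2 - 7*h + 12) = (h - 4)^2*(h - 3)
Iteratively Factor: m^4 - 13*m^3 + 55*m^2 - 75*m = (m)*(m^3 - 13*m^2 + 55*m - 75) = m*(m - 5)*(m^2 - 8*m + 15) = m*(m - 5)^2*(m - 3)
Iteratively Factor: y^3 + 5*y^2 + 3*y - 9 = (y + 3)*(y^2 + 2*y - 3) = (y + 3)^2*(y - 1)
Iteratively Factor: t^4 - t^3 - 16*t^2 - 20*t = (t + 2)*(t^3 - 3*t^2 - 10*t) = (t + 2)^2*(t^2 - 5*t) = t*(t + 2)^2*(t - 5)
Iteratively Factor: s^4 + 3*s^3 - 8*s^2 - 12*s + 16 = (s + 4)*(s^3 - s^2 - 4*s + 4) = (s + 2)*(s + 4)*(s^2 - 3*s + 2) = (s - 2)*(s + 2)*(s + 4)*(s - 1)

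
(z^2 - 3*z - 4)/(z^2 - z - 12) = (z + 1)/(z + 3)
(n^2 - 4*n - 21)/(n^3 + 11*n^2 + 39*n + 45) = (n - 7)/(n^2 + 8*n + 15)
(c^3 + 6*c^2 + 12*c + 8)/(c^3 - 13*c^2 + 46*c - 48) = (c^3 + 6*c^2 + 12*c + 8)/(c^3 - 13*c^2 + 46*c - 48)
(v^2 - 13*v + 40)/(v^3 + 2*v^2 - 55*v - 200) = (v - 5)/(v^2 + 10*v + 25)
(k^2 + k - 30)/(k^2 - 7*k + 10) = (k + 6)/(k - 2)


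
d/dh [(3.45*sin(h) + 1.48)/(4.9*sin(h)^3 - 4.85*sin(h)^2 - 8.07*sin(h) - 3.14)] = (-33.81*sin(h)^3 - 5.0235*sin(h)^2 + 14.356*sin(h) + 1.1106)*cos(h)/(24.01*sin(h)^6 - 47.53*sin(h)^5 - 55.5635*sin(h)^4 + 47.507*sin(h)^3 + 95.5829*sin(h)^2 + 50.6796*sin(h) + 9.8596)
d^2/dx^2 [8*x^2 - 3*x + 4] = 16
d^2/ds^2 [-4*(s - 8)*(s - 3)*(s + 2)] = 72 - 24*s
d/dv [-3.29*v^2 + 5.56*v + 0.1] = 5.56 - 6.58*v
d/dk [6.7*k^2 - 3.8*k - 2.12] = 13.4*k - 3.8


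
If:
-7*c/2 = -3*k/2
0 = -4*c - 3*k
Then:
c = 0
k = 0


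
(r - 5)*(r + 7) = r^2 + 2*r - 35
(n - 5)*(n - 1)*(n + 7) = n^3 + n^2 - 37*n + 35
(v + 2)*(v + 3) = v^2 + 5*v + 6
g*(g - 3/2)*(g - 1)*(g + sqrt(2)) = g^4 - 5*g^3/2 + sqrt(2)*g^3 - 5*sqrt(2)*g^2/2 + 3*g^2/2 + 3*sqrt(2)*g/2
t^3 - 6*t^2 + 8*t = t*(t - 4)*(t - 2)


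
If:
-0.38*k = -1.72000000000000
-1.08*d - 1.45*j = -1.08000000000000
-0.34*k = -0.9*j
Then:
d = -1.30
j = 1.71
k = 4.53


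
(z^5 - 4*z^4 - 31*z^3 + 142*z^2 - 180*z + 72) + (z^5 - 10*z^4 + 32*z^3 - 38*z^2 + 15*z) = 2*z^5 - 14*z^4 + z^3 + 104*z^2 - 165*z + 72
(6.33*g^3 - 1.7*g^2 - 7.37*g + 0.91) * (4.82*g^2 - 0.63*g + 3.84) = 30.5106*g^5 - 12.1819*g^4 - 10.1452*g^3 + 2.5013*g^2 - 28.8741*g + 3.4944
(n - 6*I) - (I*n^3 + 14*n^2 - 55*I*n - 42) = -I*n^3 - 14*n^2 + n + 55*I*n + 42 - 6*I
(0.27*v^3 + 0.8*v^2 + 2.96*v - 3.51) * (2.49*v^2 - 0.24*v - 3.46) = 0.6723*v^5 + 1.9272*v^4 + 6.2442*v^3 - 12.2183*v^2 - 9.3992*v + 12.1446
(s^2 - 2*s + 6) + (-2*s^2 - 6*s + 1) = -s^2 - 8*s + 7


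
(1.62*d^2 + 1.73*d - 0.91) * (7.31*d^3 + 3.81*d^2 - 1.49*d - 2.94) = 11.8422*d^5 + 18.8185*d^4 - 2.4746*d^3 - 10.8076*d^2 - 3.7303*d + 2.6754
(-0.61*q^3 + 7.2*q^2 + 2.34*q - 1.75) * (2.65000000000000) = -1.6165*q^3 + 19.08*q^2 + 6.201*q - 4.6375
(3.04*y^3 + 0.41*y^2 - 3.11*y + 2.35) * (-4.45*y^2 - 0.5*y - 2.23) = -13.528*y^5 - 3.3445*y^4 + 6.8553*y^3 - 9.8168*y^2 + 5.7603*y - 5.2405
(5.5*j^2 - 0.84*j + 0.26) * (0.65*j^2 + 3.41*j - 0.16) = 3.575*j^4 + 18.209*j^3 - 3.5754*j^2 + 1.021*j - 0.0416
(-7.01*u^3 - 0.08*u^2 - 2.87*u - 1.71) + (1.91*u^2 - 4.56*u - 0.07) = -7.01*u^3 + 1.83*u^2 - 7.43*u - 1.78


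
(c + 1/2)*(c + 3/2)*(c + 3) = c^3 + 5*c^2 + 27*c/4 + 9/4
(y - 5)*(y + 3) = y^2 - 2*y - 15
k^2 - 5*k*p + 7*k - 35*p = (k + 7)*(k - 5*p)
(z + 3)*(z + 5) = z^2 + 8*z + 15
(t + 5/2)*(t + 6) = t^2 + 17*t/2 + 15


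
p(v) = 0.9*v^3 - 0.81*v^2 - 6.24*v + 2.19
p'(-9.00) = 227.04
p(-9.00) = -663.36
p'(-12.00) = 402.00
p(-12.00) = -1594.77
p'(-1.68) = 4.10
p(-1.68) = 6.12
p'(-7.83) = 171.98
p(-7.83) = -430.65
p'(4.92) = 51.15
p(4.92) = 59.07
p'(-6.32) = 111.84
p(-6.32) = -217.92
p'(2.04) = 1.69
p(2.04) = -6.27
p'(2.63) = 8.18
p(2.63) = -3.45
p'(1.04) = -5.00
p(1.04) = -4.16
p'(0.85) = -5.67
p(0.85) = -3.15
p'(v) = 2.7*v^2 - 1.62*v - 6.24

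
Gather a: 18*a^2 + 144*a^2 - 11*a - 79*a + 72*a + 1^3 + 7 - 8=162*a^2 - 18*a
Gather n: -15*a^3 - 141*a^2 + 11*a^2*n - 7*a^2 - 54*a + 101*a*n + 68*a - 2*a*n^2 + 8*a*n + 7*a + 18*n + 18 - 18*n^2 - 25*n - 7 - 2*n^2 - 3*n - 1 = -15*a^3 - 148*a^2 + 21*a + n^2*(-2*a - 20) + n*(11*a^2 + 109*a - 10) + 10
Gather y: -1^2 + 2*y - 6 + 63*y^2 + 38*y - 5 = 63*y^2 + 40*y - 12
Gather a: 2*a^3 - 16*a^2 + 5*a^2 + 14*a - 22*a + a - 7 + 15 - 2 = 2*a^3 - 11*a^2 - 7*a + 6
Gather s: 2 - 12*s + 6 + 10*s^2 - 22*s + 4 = 10*s^2 - 34*s + 12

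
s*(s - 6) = s^2 - 6*s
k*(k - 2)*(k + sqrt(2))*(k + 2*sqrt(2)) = k^4 - 2*k^3 + 3*sqrt(2)*k^3 - 6*sqrt(2)*k^2 + 4*k^2 - 8*k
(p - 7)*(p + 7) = p^2 - 49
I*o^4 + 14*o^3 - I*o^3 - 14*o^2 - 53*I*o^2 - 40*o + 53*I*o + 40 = (o - 1)*(o - 8*I)*(o - 5*I)*(I*o + 1)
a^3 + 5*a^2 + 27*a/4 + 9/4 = (a + 1/2)*(a + 3/2)*(a + 3)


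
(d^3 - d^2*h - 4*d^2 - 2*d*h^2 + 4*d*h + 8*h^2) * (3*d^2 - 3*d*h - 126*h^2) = 3*d^5 - 6*d^4*h - 12*d^4 - 129*d^3*h^2 + 24*d^3*h + 132*d^2*h^3 + 516*d^2*h^2 + 252*d*h^4 - 528*d*h^3 - 1008*h^4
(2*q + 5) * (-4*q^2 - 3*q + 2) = -8*q^3 - 26*q^2 - 11*q + 10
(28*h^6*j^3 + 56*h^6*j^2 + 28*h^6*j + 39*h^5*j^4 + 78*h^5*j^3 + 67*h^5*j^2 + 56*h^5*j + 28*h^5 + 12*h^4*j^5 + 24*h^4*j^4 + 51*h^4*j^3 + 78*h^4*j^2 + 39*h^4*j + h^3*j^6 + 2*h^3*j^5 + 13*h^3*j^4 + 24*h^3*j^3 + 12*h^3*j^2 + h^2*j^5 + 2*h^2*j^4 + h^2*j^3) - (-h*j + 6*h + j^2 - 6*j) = 28*h^6*j^3 + 56*h^6*j^2 + 28*h^6*j + 39*h^5*j^4 + 78*h^5*j^3 + 67*h^5*j^2 + 56*h^5*j + 28*h^5 + 12*h^4*j^5 + 24*h^4*j^4 + 51*h^4*j^3 + 78*h^4*j^2 + 39*h^4*j + h^3*j^6 + 2*h^3*j^5 + 13*h^3*j^4 + 24*h^3*j^3 + 12*h^3*j^2 + h^2*j^5 + 2*h^2*j^4 + h^2*j^3 + h*j - 6*h - j^2 + 6*j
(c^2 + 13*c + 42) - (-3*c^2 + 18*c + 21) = 4*c^2 - 5*c + 21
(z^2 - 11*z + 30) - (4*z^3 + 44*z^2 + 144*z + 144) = -4*z^3 - 43*z^2 - 155*z - 114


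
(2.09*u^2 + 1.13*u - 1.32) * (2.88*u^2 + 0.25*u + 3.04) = 6.0192*u^4 + 3.7769*u^3 + 2.8345*u^2 + 3.1052*u - 4.0128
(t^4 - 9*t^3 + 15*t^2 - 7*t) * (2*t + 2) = 2*t^5 - 16*t^4 + 12*t^3 + 16*t^2 - 14*t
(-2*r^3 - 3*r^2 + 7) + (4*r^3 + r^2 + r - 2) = 2*r^3 - 2*r^2 + r + 5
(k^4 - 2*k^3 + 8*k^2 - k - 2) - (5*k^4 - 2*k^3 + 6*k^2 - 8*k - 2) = -4*k^4 + 2*k^2 + 7*k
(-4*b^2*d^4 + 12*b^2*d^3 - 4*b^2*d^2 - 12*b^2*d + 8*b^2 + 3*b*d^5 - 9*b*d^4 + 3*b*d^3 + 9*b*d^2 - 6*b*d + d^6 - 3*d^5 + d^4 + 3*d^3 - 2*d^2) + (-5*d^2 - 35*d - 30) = -4*b^2*d^4 + 12*b^2*d^3 - 4*b^2*d^2 - 12*b^2*d + 8*b^2 + 3*b*d^5 - 9*b*d^4 + 3*b*d^3 + 9*b*d^2 - 6*b*d + d^6 - 3*d^5 + d^4 + 3*d^3 - 7*d^2 - 35*d - 30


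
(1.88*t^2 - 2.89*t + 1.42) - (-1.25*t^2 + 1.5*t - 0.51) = 3.13*t^2 - 4.39*t + 1.93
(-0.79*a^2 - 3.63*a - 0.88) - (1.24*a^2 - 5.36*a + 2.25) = -2.03*a^2 + 1.73*a - 3.13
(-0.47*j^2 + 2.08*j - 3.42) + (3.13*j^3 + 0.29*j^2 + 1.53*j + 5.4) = 3.13*j^3 - 0.18*j^2 + 3.61*j + 1.98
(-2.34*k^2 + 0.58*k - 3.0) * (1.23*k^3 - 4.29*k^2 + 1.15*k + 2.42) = -2.8782*k^5 + 10.752*k^4 - 8.8692*k^3 + 7.8742*k^2 - 2.0464*k - 7.26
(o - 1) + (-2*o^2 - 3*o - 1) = -2*o^2 - 2*o - 2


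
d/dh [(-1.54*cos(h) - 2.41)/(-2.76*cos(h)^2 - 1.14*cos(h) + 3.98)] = (4.2504*cos(h)^2 + 13.3032*cos(h) + 8.8766)*sin(h)/(7.6176*cos(h)^4 + 6.2928*cos(h)^3 - 20.67*cos(h)^2 - 9.0744*cos(h) + 15.8404)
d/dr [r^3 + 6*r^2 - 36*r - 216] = 3*r^2 + 12*r - 36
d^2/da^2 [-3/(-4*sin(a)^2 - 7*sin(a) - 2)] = 3*(-64*sin(a)^4 - 84*sin(a)^3 + 79*sin(a)^2 + 182*sin(a) + 82)/(4*sin(a)^2 + 7*sin(a) + 2)^3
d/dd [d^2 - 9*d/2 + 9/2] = 2*d - 9/2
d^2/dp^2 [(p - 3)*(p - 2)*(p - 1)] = 6*p - 12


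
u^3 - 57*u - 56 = (u - 8)*(u + 1)*(u + 7)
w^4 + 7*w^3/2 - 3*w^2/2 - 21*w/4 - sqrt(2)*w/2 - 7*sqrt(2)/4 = (w + 7/2)*(w - sqrt(2))*(sqrt(2)*w/2 + 1/2)*(sqrt(2)*w + 1)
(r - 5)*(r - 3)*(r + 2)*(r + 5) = r^4 - r^3 - 31*r^2 + 25*r + 150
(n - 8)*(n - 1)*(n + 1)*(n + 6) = n^4 - 2*n^3 - 49*n^2 + 2*n + 48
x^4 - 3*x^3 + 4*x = x*(x - 2)^2*(x + 1)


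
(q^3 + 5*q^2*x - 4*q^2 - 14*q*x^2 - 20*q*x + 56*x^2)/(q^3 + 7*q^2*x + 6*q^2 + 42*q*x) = (q^2 - 2*q*x - 4*q + 8*x)/(q*(q + 6))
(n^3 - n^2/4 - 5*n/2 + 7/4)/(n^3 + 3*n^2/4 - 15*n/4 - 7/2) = (n^2 - 2*n + 1)/(n^2 - n - 2)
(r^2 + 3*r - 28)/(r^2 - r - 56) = (r - 4)/(r - 8)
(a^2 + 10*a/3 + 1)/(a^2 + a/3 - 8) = (3*a + 1)/(3*a - 8)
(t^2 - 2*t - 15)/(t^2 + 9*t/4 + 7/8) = 8*(t^2 - 2*t - 15)/(8*t^2 + 18*t + 7)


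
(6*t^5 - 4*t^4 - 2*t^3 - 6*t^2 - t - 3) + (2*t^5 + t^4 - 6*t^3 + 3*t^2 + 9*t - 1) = 8*t^5 - 3*t^4 - 8*t^3 - 3*t^2 + 8*t - 4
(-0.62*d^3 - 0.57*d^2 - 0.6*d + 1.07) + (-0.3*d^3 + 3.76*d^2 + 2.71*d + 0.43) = -0.92*d^3 + 3.19*d^2 + 2.11*d + 1.5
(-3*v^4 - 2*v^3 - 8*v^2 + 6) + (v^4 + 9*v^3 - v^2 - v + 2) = -2*v^4 + 7*v^3 - 9*v^2 - v + 8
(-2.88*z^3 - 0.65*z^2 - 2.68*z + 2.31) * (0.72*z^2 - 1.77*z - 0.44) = -2.0736*z^5 + 4.6296*z^4 + 0.4881*z^3 + 6.6928*z^2 - 2.9095*z - 1.0164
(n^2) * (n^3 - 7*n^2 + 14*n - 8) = n^5 - 7*n^4 + 14*n^3 - 8*n^2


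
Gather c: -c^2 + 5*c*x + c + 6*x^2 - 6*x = -c^2 + c*(5*x + 1) + 6*x^2 - 6*x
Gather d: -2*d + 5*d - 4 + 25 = 3*d + 21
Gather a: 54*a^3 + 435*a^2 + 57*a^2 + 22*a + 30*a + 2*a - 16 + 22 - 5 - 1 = 54*a^3 + 492*a^2 + 54*a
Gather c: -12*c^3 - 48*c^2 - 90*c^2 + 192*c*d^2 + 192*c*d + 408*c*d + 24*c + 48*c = -12*c^3 - 138*c^2 + c*(192*d^2 + 600*d + 72)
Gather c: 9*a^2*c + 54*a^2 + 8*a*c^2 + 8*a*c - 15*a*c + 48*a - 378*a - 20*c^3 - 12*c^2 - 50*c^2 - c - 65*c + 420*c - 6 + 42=54*a^2 - 330*a - 20*c^3 + c^2*(8*a - 62) + c*(9*a^2 - 7*a + 354) + 36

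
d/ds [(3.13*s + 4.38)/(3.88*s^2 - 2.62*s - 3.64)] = (-12.1444*s^2 - 33.9888*s + 0.0823999999999998)/(15.0544*s^4 - 20.3312*s^3 - 21.382*s^2 + 19.0736*s + 13.2496)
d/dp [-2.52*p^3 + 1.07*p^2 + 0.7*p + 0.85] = -7.56*p^2 + 2.14*p + 0.7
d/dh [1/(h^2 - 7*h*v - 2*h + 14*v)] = (-2*h + 7*v + 2)/(h^2 - 7*h*v - 2*h + 14*v)^2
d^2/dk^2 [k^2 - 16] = 2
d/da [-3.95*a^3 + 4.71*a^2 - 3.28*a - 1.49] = -11.85*a^2 + 9.42*a - 3.28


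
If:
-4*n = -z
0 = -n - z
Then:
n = 0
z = 0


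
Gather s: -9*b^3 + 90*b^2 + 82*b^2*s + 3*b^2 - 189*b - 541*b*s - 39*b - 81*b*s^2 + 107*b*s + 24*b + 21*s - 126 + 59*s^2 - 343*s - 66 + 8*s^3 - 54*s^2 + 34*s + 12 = -9*b^3 + 93*b^2 - 204*b + 8*s^3 + s^2*(5 - 81*b) + s*(82*b^2 - 434*b - 288) - 180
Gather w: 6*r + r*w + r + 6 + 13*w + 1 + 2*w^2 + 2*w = 7*r + 2*w^2 + w*(r + 15) + 7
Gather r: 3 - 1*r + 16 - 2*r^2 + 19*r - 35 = -2*r^2 + 18*r - 16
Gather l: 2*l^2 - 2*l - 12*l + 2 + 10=2*l^2 - 14*l + 12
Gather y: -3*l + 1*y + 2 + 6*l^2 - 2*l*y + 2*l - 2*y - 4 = 6*l^2 - l + y*(-2*l - 1) - 2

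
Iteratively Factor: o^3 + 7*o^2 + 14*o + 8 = (o + 4)*(o^2 + 3*o + 2) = (o + 1)*(o + 4)*(o + 2)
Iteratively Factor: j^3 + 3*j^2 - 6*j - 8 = (j + 1)*(j^2 + 2*j - 8) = (j - 2)*(j + 1)*(j + 4)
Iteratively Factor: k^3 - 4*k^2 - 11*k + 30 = (k - 5)*(k^2 + k - 6) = (k - 5)*(k - 2)*(k + 3)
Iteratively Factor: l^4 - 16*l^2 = (l + 4)*(l^3 - 4*l^2) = l*(l + 4)*(l^2 - 4*l) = l*(l - 4)*(l + 4)*(l)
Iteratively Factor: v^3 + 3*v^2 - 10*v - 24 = (v + 2)*(v^2 + v - 12) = (v + 2)*(v + 4)*(v - 3)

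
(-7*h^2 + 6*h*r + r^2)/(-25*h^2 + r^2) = (7*h^2 - 6*h*r - r^2)/(25*h^2 - r^2)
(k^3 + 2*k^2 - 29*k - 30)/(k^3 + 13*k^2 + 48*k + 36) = (k - 5)/(k + 6)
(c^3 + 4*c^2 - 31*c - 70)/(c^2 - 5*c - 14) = (c^2 + 2*c - 35)/(c - 7)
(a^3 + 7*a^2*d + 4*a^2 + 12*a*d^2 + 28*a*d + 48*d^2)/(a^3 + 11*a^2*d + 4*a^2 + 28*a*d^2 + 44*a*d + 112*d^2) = (a + 3*d)/(a + 7*d)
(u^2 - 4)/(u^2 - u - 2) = (u + 2)/(u + 1)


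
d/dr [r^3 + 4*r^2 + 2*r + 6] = 3*r^2 + 8*r + 2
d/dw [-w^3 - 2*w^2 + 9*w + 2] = -3*w^2 - 4*w + 9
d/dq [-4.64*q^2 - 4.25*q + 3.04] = -9.28*q - 4.25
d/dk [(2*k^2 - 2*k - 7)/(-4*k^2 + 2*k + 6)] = (-2*k^2 - 16*k + 1)/(2*(4*k^4 - 4*k^3 - 11*k^2 + 6*k + 9))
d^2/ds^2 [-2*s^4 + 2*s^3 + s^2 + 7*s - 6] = -24*s^2 + 12*s + 2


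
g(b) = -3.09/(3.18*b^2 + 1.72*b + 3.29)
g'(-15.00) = -0.00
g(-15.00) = -0.00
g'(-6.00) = -0.01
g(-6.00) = -0.03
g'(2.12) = 0.10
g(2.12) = -0.15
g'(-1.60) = -0.35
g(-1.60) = -0.36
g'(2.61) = 0.07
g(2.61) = -0.10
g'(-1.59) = -0.35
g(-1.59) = -0.36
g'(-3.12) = -0.07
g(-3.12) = -0.11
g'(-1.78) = -0.28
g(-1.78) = -0.30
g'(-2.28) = -0.16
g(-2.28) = -0.19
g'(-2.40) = -0.14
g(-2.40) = -0.18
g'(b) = -3.09*(-6.36*b - 1.72)/(3.18*b^2 + 1.72*b + 3.29)^2 = (19.6524*b + 5.3148)/(3.18*b^2 + 1.72*b + 3.29)^2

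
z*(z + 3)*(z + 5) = z^3 + 8*z^2 + 15*z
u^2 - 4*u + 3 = (u - 3)*(u - 1)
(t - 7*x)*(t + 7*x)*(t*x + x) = t^3*x + t^2*x - 49*t*x^3 - 49*x^3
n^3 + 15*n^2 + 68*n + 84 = (n + 2)*(n + 6)*(n + 7)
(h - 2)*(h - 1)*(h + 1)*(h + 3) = h^4 + h^3 - 7*h^2 - h + 6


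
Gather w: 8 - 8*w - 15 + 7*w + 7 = -w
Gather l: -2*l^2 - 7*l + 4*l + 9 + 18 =-2*l^2 - 3*l + 27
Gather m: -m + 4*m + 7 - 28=3*m - 21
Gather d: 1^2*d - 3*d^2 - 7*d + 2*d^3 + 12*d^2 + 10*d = 2*d^3 + 9*d^2 + 4*d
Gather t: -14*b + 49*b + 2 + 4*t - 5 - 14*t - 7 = 35*b - 10*t - 10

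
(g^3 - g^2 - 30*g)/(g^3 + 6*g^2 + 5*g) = (g - 6)/(g + 1)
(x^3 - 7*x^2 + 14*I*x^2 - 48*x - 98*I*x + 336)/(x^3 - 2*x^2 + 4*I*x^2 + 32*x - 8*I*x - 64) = (x^2 + x*(-7 + 6*I) - 42*I)/(x^2 + x*(-2 - 4*I) + 8*I)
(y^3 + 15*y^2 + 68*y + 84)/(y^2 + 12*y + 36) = (y^2 + 9*y + 14)/(y + 6)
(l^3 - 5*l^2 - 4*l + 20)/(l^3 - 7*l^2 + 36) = (l^2 - 7*l + 10)/(l^2 - 9*l + 18)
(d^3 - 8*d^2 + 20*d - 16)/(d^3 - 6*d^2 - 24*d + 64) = (d^2 - 6*d + 8)/(d^2 - 4*d - 32)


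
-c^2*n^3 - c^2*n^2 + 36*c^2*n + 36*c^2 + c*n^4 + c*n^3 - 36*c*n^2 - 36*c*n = (-c + n)*(n - 6)*(n + 6)*(c*n + c)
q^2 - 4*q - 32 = (q - 8)*(q + 4)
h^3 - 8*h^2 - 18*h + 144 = (h - 8)*(h - 3*sqrt(2))*(h + 3*sqrt(2))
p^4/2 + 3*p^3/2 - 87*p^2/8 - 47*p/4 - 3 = (p/2 + 1/4)*(p - 4)*(p + 1/2)*(p + 6)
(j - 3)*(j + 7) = j^2 + 4*j - 21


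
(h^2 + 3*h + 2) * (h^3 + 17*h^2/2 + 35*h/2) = h^5 + 23*h^4/2 + 45*h^3 + 139*h^2/2 + 35*h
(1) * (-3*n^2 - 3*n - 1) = -3*n^2 - 3*n - 1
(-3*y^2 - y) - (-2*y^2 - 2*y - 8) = -y^2 + y + 8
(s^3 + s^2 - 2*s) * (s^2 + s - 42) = s^5 + 2*s^4 - 43*s^3 - 44*s^2 + 84*s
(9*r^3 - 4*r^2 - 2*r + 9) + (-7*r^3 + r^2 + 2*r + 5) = 2*r^3 - 3*r^2 + 14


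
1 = 1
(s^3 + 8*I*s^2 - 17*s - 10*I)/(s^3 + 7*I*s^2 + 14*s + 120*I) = (s^2 + 3*I*s - 2)/(s^2 + 2*I*s + 24)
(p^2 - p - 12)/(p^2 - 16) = (p + 3)/(p + 4)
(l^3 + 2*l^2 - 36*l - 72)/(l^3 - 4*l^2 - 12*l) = (l + 6)/l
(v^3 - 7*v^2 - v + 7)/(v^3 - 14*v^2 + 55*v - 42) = (v + 1)/(v - 6)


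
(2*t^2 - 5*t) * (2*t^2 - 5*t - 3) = 4*t^4 - 20*t^3 + 19*t^2 + 15*t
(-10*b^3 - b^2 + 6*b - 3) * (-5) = 50*b^3 + 5*b^2 - 30*b + 15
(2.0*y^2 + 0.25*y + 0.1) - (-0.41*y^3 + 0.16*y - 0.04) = 0.41*y^3 + 2.0*y^2 + 0.09*y + 0.14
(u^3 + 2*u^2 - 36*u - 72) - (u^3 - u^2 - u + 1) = 3*u^2 - 35*u - 73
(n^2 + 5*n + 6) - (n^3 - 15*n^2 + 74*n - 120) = -n^3 + 16*n^2 - 69*n + 126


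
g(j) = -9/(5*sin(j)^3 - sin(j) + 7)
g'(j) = -9*(-15*sin(j)^2*cos(j) + cos(j))/(5*sin(j)^3 - sin(j) + 7)^2 = 9*(15*sin(j)^2 - 1)*cos(j)/(5*sin(j)^3 - sin(j) + 7)^2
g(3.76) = -1.36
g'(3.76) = -0.68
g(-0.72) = -1.45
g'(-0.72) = 0.96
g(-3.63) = -1.28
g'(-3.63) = -0.37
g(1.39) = -0.84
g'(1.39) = 0.19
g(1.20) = -0.89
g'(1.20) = 0.38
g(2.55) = -1.23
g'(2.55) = -0.51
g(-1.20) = -2.32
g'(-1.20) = 2.60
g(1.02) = -0.97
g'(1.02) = 0.55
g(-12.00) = -1.24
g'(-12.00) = 0.48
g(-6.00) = -1.32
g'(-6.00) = 0.03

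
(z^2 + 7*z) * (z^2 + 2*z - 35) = z^4 + 9*z^3 - 21*z^2 - 245*z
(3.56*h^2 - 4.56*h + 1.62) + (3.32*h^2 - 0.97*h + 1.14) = 6.88*h^2 - 5.53*h + 2.76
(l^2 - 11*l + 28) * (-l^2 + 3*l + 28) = -l^4 + 14*l^3 - 33*l^2 - 224*l + 784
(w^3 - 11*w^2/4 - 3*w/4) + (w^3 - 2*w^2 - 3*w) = 2*w^3 - 19*w^2/4 - 15*w/4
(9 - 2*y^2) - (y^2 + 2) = 7 - 3*y^2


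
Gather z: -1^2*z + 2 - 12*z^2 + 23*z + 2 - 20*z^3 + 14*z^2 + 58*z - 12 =-20*z^3 + 2*z^2 + 80*z - 8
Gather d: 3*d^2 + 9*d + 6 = 3*d^2 + 9*d + 6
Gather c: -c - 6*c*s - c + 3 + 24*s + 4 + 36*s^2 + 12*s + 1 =c*(-6*s - 2) + 36*s^2 + 36*s + 8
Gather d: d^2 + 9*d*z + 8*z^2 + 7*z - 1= d^2 + 9*d*z + 8*z^2 + 7*z - 1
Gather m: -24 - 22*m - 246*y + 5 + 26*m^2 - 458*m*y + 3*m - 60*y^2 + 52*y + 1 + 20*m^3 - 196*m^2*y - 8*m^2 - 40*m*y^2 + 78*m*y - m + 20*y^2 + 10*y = 20*m^3 + m^2*(18 - 196*y) + m*(-40*y^2 - 380*y - 20) - 40*y^2 - 184*y - 18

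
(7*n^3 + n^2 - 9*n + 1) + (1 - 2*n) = 7*n^3 + n^2 - 11*n + 2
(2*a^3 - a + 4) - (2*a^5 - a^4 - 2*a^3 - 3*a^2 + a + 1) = -2*a^5 + a^4 + 4*a^3 + 3*a^2 - 2*a + 3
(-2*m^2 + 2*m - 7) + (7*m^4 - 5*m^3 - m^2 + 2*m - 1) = 7*m^4 - 5*m^3 - 3*m^2 + 4*m - 8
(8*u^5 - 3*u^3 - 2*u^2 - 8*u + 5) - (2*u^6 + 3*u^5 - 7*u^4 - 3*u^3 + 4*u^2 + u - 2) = -2*u^6 + 5*u^5 + 7*u^4 - 6*u^2 - 9*u + 7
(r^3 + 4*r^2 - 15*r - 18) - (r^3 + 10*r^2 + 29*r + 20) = -6*r^2 - 44*r - 38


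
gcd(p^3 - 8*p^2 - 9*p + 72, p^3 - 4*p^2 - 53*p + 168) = p^2 - 11*p + 24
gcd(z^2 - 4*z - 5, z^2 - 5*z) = z - 5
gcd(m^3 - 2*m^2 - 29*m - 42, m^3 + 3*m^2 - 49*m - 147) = m^2 - 4*m - 21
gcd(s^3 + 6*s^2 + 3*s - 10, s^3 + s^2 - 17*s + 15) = s^2 + 4*s - 5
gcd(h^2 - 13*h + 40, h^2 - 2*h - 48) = h - 8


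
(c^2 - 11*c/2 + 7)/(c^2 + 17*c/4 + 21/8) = 4*(2*c^2 - 11*c + 14)/(8*c^2 + 34*c + 21)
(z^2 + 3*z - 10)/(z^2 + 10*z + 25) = (z - 2)/(z + 5)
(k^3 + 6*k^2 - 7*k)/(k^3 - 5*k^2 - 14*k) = (-k^2 - 6*k + 7)/(-k^2 + 5*k + 14)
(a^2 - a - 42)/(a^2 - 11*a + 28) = (a + 6)/(a - 4)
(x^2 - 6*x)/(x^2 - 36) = x/(x + 6)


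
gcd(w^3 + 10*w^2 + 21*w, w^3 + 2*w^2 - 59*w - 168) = w^2 + 10*w + 21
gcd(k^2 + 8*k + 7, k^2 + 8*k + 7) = k^2 + 8*k + 7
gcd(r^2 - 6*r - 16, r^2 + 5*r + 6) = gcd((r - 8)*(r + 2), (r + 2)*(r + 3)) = r + 2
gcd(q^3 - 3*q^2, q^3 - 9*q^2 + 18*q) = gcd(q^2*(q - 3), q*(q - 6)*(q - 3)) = q^2 - 3*q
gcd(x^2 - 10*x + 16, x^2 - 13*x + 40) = x - 8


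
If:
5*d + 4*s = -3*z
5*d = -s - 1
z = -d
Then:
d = -2/9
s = 1/9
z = 2/9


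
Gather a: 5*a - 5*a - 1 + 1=0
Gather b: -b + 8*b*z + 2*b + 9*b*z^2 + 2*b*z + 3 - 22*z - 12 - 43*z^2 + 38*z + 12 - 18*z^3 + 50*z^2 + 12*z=b*(9*z^2 + 10*z + 1) - 18*z^3 + 7*z^2 + 28*z + 3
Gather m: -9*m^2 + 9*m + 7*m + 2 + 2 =-9*m^2 + 16*m + 4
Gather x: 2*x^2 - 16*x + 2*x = 2*x^2 - 14*x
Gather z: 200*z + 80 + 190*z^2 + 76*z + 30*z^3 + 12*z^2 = 30*z^3 + 202*z^2 + 276*z + 80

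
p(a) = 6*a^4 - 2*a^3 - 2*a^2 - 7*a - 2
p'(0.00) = -7.00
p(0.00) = -2.00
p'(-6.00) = -5383.00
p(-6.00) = 8176.00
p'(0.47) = -7.71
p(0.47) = -5.65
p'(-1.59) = -112.28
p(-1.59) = 50.46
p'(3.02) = 587.24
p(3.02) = 402.62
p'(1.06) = 10.60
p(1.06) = -6.47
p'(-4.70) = -2612.49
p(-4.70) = 3122.17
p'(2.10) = 180.40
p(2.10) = 72.65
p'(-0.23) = -6.69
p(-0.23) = -0.45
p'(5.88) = 4641.17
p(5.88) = 6653.43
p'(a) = 24*a^3 - 6*a^2 - 4*a - 7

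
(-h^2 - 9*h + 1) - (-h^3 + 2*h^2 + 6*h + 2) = h^3 - 3*h^2 - 15*h - 1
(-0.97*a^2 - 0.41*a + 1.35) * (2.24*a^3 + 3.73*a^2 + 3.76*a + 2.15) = -2.1728*a^5 - 4.5365*a^4 - 2.1525*a^3 + 1.4084*a^2 + 4.1945*a + 2.9025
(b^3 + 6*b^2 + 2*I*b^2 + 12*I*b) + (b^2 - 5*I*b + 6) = b^3 + 7*b^2 + 2*I*b^2 + 7*I*b + 6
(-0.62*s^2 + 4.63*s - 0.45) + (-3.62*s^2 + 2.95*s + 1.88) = -4.24*s^2 + 7.58*s + 1.43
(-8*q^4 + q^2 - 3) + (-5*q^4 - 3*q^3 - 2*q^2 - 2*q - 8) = -13*q^4 - 3*q^3 - q^2 - 2*q - 11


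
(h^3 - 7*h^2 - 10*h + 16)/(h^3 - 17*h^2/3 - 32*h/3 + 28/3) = 3*(h^2 - 9*h + 8)/(3*h^2 - 23*h + 14)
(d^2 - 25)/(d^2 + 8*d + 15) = (d - 5)/(d + 3)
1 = 1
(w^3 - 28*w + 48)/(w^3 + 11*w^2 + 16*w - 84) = (w - 4)/(w + 7)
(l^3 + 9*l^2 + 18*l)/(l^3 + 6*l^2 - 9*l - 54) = l/(l - 3)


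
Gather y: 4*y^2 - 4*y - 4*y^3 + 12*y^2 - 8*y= -4*y^3 + 16*y^2 - 12*y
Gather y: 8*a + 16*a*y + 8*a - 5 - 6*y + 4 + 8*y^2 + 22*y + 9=16*a + 8*y^2 + y*(16*a + 16) + 8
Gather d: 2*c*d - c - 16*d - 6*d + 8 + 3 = -c + d*(2*c - 22) + 11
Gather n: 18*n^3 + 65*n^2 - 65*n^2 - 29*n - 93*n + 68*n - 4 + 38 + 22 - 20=18*n^3 - 54*n + 36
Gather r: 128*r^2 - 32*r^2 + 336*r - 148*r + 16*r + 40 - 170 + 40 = 96*r^2 + 204*r - 90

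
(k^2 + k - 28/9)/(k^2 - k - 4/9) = (3*k + 7)/(3*k + 1)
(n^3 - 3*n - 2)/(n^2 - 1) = (n^2 - n - 2)/(n - 1)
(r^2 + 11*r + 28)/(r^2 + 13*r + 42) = (r + 4)/(r + 6)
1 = 1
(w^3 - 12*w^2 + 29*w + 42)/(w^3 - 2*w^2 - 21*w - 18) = (w - 7)/(w + 3)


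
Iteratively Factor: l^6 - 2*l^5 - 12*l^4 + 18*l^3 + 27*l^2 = (l - 3)*(l^5 + l^4 - 9*l^3 - 9*l^2) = (l - 3)*(l + 3)*(l^4 - 2*l^3 - 3*l^2) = (l - 3)*(l + 1)*(l + 3)*(l^3 - 3*l^2) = l*(l - 3)*(l + 1)*(l + 3)*(l^2 - 3*l) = l^2*(l - 3)*(l + 1)*(l + 3)*(l - 3)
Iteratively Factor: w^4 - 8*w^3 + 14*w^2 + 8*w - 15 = (w - 3)*(w^3 - 5*w^2 - w + 5) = (w - 5)*(w - 3)*(w^2 - 1) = (w - 5)*(w - 3)*(w - 1)*(w + 1)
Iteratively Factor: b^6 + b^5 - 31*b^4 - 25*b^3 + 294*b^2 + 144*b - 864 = (b - 4)*(b^5 + 5*b^4 - 11*b^3 - 69*b^2 + 18*b + 216) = (b - 4)*(b + 3)*(b^4 + 2*b^3 - 17*b^2 - 18*b + 72) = (b - 4)*(b - 2)*(b + 3)*(b^3 + 4*b^2 - 9*b - 36) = (b - 4)*(b - 3)*(b - 2)*(b + 3)*(b^2 + 7*b + 12) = (b - 4)*(b - 3)*(b - 2)*(b + 3)*(b + 4)*(b + 3)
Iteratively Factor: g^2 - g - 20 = (g - 5)*(g + 4)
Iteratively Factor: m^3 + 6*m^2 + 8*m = (m + 2)*(m^2 + 4*m) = (m + 2)*(m + 4)*(m)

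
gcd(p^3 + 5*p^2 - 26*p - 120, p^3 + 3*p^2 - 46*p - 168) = p^2 + 10*p + 24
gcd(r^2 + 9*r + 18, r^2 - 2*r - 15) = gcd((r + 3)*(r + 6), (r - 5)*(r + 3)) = r + 3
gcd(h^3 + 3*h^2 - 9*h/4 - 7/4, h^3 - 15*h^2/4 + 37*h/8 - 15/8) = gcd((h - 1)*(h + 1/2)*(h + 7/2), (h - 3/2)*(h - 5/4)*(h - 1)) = h - 1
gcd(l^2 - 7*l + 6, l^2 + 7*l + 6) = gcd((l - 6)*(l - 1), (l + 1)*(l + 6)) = 1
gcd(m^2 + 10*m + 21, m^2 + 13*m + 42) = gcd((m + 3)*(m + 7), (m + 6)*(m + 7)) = m + 7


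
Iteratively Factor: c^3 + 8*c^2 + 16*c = (c + 4)*(c^2 + 4*c) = (c + 4)^2*(c)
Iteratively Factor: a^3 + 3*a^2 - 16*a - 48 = (a - 4)*(a^2 + 7*a + 12) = (a - 4)*(a + 4)*(a + 3)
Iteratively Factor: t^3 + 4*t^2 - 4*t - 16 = (t - 2)*(t^2 + 6*t + 8) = (t - 2)*(t + 2)*(t + 4)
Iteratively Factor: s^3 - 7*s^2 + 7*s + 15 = (s - 5)*(s^2 - 2*s - 3) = (s - 5)*(s - 3)*(s + 1)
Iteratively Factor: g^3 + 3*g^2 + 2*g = (g)*(g^2 + 3*g + 2) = g*(g + 1)*(g + 2)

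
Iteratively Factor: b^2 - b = (b - 1)*(b)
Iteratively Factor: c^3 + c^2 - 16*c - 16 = (c + 1)*(c^2 - 16) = (c + 1)*(c + 4)*(c - 4)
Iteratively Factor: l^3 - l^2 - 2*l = (l)*(l^2 - l - 2) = l*(l + 1)*(l - 2)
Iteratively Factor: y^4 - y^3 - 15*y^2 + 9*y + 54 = (y - 3)*(y^3 + 2*y^2 - 9*y - 18) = (y - 3)*(y + 3)*(y^2 - y - 6) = (y - 3)^2*(y + 3)*(y + 2)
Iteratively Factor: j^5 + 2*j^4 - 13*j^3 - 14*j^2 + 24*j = (j)*(j^4 + 2*j^3 - 13*j^2 - 14*j + 24) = j*(j - 1)*(j^3 + 3*j^2 - 10*j - 24) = j*(j - 1)*(j + 2)*(j^2 + j - 12) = j*(j - 1)*(j + 2)*(j + 4)*(j - 3)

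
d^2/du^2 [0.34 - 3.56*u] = 0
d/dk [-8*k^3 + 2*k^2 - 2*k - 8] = -24*k^2 + 4*k - 2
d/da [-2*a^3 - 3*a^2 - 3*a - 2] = -6*a^2 - 6*a - 3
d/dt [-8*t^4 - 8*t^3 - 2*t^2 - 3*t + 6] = -32*t^3 - 24*t^2 - 4*t - 3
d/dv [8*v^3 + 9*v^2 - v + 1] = 24*v^2 + 18*v - 1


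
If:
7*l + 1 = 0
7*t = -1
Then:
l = -1/7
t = -1/7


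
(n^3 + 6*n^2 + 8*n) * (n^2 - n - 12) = n^5 + 5*n^4 - 10*n^3 - 80*n^2 - 96*n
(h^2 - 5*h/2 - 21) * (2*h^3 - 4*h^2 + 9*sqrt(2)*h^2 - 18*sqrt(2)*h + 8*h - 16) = 2*h^5 - 9*h^4 + 9*sqrt(2)*h^4 - 81*sqrt(2)*h^3/2 - 24*h^3 - 144*sqrt(2)*h^2 + 48*h^2 - 128*h + 378*sqrt(2)*h + 336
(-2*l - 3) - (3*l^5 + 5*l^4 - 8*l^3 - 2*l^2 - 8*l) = -3*l^5 - 5*l^4 + 8*l^3 + 2*l^2 + 6*l - 3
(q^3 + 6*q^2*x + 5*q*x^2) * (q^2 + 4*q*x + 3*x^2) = q^5 + 10*q^4*x + 32*q^3*x^2 + 38*q^2*x^3 + 15*q*x^4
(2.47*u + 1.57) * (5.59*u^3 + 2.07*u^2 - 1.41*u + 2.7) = 13.8073*u^4 + 13.8892*u^3 - 0.2328*u^2 + 4.4553*u + 4.239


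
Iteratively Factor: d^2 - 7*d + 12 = (d - 4)*(d - 3)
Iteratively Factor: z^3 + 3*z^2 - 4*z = (z - 1)*(z^2 + 4*z) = (z - 1)*(z + 4)*(z)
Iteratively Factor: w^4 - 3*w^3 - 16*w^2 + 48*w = (w - 4)*(w^3 + w^2 - 12*w) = w*(w - 4)*(w^2 + w - 12) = w*(w - 4)*(w + 4)*(w - 3)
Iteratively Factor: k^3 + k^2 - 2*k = (k - 1)*(k^2 + 2*k) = (k - 1)*(k + 2)*(k)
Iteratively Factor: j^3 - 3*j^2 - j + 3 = (j - 3)*(j^2 - 1) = (j - 3)*(j + 1)*(j - 1)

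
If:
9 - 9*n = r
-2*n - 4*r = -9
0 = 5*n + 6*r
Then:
No Solution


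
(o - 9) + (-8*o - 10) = -7*o - 19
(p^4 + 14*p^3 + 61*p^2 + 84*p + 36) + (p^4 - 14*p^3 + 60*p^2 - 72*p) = 2*p^4 + 121*p^2 + 12*p + 36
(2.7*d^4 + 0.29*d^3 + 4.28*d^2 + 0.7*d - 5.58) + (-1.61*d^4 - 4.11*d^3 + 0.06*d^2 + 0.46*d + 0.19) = 1.09*d^4 - 3.82*d^3 + 4.34*d^2 + 1.16*d - 5.39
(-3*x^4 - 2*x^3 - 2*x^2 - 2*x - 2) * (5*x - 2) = -15*x^5 - 4*x^4 - 6*x^3 - 6*x^2 - 6*x + 4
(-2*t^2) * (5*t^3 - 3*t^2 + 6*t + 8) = -10*t^5 + 6*t^4 - 12*t^3 - 16*t^2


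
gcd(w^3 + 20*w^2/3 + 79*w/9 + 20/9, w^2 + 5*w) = w + 5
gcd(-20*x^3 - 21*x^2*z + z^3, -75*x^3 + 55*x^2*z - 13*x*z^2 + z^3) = 5*x - z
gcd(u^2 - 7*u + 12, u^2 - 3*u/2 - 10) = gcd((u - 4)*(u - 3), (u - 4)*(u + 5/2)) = u - 4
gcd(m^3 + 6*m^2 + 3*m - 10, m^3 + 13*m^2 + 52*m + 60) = m^2 + 7*m + 10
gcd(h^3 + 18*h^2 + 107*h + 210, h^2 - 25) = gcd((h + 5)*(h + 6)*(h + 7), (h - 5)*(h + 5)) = h + 5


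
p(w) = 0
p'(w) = 0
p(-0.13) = 0.00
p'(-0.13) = 0.00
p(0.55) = 0.00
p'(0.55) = 0.00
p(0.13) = 0.00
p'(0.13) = 0.00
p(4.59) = 0.00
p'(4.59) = 0.00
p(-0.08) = 0.00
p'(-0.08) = 0.00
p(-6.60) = 0.00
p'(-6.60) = 0.00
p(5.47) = 0.00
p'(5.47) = 0.00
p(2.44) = 0.00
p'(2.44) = 0.00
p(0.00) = 0.00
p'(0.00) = 0.00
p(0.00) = 0.00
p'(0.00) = 0.00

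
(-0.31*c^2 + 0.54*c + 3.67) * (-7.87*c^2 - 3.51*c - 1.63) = 2.4397*c^4 - 3.1617*c^3 - 30.273*c^2 - 13.7619*c - 5.9821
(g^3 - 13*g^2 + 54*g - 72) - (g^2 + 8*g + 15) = g^3 - 14*g^2 + 46*g - 87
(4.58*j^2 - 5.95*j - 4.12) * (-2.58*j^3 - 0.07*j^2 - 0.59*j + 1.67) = -11.8164*j^5 + 15.0304*j^4 + 8.3439*j^3 + 11.4475*j^2 - 7.5057*j - 6.8804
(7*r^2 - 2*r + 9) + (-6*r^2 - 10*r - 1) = r^2 - 12*r + 8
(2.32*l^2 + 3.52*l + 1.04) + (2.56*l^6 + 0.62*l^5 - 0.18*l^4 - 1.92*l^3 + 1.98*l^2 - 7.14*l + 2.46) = 2.56*l^6 + 0.62*l^5 - 0.18*l^4 - 1.92*l^3 + 4.3*l^2 - 3.62*l + 3.5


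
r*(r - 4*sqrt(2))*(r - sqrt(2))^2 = r^4 - 6*sqrt(2)*r^3 + 18*r^2 - 8*sqrt(2)*r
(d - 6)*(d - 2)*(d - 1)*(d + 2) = d^4 - 7*d^3 + 2*d^2 + 28*d - 24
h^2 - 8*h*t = h*(h - 8*t)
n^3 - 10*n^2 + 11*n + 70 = (n - 7)*(n - 5)*(n + 2)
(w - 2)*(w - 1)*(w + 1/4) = w^3 - 11*w^2/4 + 5*w/4 + 1/2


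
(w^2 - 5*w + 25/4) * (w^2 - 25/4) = w^4 - 5*w^3 + 125*w/4 - 625/16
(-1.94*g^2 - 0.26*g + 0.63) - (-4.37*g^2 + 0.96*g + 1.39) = 2.43*g^2 - 1.22*g - 0.76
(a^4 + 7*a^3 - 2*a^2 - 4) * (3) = 3*a^4 + 21*a^3 - 6*a^2 - 12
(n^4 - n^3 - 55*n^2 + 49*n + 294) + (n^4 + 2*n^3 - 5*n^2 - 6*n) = 2*n^4 + n^3 - 60*n^2 + 43*n + 294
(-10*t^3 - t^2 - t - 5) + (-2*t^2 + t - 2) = -10*t^3 - 3*t^2 - 7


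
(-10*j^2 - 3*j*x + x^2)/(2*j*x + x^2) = (-5*j + x)/x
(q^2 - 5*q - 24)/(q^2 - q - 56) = (q + 3)/(q + 7)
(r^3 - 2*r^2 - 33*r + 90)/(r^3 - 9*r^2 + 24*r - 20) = (r^2 + 3*r - 18)/(r^2 - 4*r + 4)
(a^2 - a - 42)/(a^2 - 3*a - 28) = (a + 6)/(a + 4)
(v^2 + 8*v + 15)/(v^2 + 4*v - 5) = (v + 3)/(v - 1)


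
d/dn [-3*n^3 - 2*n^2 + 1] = n*(-9*n - 4)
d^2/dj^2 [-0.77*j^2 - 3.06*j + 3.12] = -1.54000000000000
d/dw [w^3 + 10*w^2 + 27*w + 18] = 3*w^2 + 20*w + 27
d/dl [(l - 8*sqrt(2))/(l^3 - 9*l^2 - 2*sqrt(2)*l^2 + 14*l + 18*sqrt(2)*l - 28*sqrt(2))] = (l^3 - 9*l^2 - 2*sqrt(2)*l^2 + 14*l + 18*sqrt(2)*l - (l - 8*sqrt(2))*(3*l^2 - 18*l - 4*sqrt(2)*l + 14 + 18*sqrt(2)) - 28*sqrt(2))/(l^3 - 9*l^2 - 2*sqrt(2)*l^2 + 14*l + 18*sqrt(2)*l - 28*sqrt(2))^2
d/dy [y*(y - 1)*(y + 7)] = 3*y^2 + 12*y - 7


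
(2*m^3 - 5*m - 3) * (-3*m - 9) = -6*m^4 - 18*m^3 + 15*m^2 + 54*m + 27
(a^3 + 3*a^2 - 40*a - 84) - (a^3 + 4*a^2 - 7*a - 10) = -a^2 - 33*a - 74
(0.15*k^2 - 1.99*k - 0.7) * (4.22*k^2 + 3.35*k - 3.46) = 0.633*k^4 - 7.8953*k^3 - 10.1395*k^2 + 4.5404*k + 2.422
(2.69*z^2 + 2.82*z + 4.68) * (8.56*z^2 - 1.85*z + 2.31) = 23.0264*z^4 + 19.1627*z^3 + 41.0577*z^2 - 2.1438*z + 10.8108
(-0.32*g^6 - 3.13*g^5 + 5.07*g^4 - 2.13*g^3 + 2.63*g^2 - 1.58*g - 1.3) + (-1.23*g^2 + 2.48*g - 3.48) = -0.32*g^6 - 3.13*g^5 + 5.07*g^4 - 2.13*g^3 + 1.4*g^2 + 0.9*g - 4.78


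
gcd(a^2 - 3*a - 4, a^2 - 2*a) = 1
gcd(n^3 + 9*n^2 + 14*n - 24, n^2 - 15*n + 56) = 1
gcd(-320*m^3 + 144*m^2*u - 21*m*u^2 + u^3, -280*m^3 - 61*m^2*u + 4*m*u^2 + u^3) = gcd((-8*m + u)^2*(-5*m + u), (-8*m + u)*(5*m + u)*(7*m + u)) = -8*m + u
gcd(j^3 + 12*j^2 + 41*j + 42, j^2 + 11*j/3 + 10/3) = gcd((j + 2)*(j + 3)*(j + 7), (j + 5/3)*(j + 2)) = j + 2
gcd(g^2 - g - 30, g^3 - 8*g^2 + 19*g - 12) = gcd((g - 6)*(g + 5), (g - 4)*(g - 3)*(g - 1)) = 1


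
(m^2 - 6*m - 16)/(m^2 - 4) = (m - 8)/(m - 2)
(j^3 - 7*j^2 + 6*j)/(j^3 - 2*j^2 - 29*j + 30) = j/(j + 5)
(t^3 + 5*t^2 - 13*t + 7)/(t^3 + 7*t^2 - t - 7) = (t - 1)/(t + 1)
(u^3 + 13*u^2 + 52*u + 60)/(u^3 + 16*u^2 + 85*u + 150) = (u + 2)/(u + 5)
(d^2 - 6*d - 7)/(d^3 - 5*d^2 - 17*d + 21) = (d + 1)/(d^2 + 2*d - 3)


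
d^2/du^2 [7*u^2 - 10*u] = 14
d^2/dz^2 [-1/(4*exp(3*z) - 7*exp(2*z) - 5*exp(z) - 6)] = (2*(-12*exp(2*z) + 14*exp(z) + 5)^2*exp(z) + (36*exp(2*z) - 28*exp(z) - 5)*(-4*exp(3*z) + 7*exp(2*z) + 5*exp(z) + 6))*exp(z)/(-4*exp(3*z) + 7*exp(2*z) + 5*exp(z) + 6)^3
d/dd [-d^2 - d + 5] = -2*d - 1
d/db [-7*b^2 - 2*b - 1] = -14*b - 2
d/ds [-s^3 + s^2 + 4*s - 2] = -3*s^2 + 2*s + 4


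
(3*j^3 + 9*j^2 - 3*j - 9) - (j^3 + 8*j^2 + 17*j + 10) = 2*j^3 + j^2 - 20*j - 19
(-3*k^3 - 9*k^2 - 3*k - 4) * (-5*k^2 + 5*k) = 15*k^5 + 30*k^4 - 30*k^3 + 5*k^2 - 20*k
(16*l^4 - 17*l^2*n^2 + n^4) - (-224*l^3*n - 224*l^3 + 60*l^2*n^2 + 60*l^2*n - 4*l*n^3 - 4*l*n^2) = 16*l^4 + 224*l^3*n + 224*l^3 - 77*l^2*n^2 - 60*l^2*n + 4*l*n^3 + 4*l*n^2 + n^4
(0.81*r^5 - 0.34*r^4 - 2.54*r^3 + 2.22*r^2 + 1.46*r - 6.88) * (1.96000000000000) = 1.5876*r^5 - 0.6664*r^4 - 4.9784*r^3 + 4.3512*r^2 + 2.8616*r - 13.4848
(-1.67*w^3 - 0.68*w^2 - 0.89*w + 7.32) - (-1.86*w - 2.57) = -1.67*w^3 - 0.68*w^2 + 0.97*w + 9.89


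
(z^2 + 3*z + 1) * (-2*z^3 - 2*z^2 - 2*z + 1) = -2*z^5 - 8*z^4 - 10*z^3 - 7*z^2 + z + 1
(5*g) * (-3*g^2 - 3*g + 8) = -15*g^3 - 15*g^2 + 40*g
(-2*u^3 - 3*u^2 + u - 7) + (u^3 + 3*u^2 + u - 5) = -u^3 + 2*u - 12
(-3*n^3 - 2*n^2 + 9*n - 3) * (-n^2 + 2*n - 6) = 3*n^5 - 4*n^4 + 5*n^3 + 33*n^2 - 60*n + 18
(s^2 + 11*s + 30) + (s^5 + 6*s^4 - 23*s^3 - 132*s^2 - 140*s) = s^5 + 6*s^4 - 23*s^3 - 131*s^2 - 129*s + 30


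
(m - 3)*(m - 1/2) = m^2 - 7*m/2 + 3/2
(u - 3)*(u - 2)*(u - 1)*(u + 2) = u^4 - 4*u^3 - u^2 + 16*u - 12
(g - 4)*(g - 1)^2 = g^3 - 6*g^2 + 9*g - 4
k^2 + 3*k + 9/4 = (k + 3/2)^2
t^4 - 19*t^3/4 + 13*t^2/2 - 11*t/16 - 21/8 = (t - 2)*(t - 7/4)*(t - 3/2)*(t + 1/2)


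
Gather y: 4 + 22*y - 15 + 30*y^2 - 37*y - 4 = 30*y^2 - 15*y - 15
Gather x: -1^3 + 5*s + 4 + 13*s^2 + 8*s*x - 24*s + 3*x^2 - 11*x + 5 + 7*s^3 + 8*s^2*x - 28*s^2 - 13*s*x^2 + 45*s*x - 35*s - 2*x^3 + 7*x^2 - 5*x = 7*s^3 - 15*s^2 - 54*s - 2*x^3 + x^2*(10 - 13*s) + x*(8*s^2 + 53*s - 16) + 8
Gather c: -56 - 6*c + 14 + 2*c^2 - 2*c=2*c^2 - 8*c - 42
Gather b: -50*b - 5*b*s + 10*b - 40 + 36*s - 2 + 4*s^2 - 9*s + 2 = b*(-5*s - 40) + 4*s^2 + 27*s - 40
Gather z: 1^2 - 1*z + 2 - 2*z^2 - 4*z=-2*z^2 - 5*z + 3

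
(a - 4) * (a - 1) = a^2 - 5*a + 4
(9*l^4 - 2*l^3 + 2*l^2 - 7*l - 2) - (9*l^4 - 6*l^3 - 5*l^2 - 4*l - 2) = 4*l^3 + 7*l^2 - 3*l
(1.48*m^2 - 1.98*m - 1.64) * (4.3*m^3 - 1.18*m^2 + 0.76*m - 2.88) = 6.364*m^5 - 10.2604*m^4 - 3.5908*m^3 - 3.832*m^2 + 4.456*m + 4.7232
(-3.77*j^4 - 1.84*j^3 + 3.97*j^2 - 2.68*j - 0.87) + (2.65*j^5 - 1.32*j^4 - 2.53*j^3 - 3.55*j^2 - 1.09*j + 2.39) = 2.65*j^5 - 5.09*j^4 - 4.37*j^3 + 0.42*j^2 - 3.77*j + 1.52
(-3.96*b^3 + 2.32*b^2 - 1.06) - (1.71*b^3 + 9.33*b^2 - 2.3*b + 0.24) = -5.67*b^3 - 7.01*b^2 + 2.3*b - 1.3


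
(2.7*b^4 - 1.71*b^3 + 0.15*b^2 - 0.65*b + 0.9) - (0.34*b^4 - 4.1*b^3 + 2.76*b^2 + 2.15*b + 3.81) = 2.36*b^4 + 2.39*b^3 - 2.61*b^2 - 2.8*b - 2.91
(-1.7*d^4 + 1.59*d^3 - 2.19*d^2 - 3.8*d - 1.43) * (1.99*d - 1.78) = -3.383*d^5 + 6.1901*d^4 - 7.1883*d^3 - 3.6638*d^2 + 3.9183*d + 2.5454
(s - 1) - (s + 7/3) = -10/3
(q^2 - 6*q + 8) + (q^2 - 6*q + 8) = 2*q^2 - 12*q + 16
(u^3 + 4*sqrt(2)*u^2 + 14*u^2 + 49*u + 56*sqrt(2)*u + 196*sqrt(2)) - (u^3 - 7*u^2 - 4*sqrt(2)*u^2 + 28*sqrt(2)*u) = 8*sqrt(2)*u^2 + 21*u^2 + 28*sqrt(2)*u + 49*u + 196*sqrt(2)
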